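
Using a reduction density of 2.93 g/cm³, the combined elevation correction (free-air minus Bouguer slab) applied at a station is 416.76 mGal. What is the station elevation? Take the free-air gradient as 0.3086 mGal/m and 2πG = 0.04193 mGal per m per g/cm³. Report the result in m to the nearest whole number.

Combined gradient = 0.3086 − 0.04193 × 2.93 = 0.1857451 mGal/m
h = 416.76 / 0.1857451 = 2243.72 m

2244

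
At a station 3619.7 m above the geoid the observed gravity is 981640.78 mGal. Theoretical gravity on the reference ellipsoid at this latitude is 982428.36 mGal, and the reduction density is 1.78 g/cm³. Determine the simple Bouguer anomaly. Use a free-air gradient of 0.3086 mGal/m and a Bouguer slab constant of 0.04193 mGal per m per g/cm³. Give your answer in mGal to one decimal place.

Free-air correction = 0.3086 × 3619.7 = 1117.04 mGal
Free-air anomaly = 981640.78 − 982428.36 + (1117.04) = 329.46 mGal
Bouguer slab correction = 0.04193 × 1.78 × 3619.7 = 270.16 mGal
Simple Bouguer anomaly = 329.46 − (270.16) = 59.30 mGal

59.3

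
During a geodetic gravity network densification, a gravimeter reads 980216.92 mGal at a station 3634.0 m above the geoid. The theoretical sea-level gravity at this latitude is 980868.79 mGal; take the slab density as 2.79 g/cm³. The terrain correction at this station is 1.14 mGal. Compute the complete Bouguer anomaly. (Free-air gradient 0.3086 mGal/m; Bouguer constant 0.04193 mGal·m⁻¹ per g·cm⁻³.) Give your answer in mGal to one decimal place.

Free-air correction = 0.3086 × 3634.0 = 1121.45 mGal
Free-air anomaly = 980216.92 − 980868.79 + (1121.45) = 469.58 mGal
Bouguer slab correction = 0.04193 × 2.79 × 3634.0 = 425.12 mGal
Simple Bouguer anomaly = 469.58 − (425.12) = 44.46 mGal
Complete Bouguer anomaly = 44.46 + 1.14 = 45.60 mGal

45.6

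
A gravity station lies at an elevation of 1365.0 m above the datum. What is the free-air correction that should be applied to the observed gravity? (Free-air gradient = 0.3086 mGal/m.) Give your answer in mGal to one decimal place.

Free-air correction = 0.3086 × 1365.0 = 421.2 mGal

421.2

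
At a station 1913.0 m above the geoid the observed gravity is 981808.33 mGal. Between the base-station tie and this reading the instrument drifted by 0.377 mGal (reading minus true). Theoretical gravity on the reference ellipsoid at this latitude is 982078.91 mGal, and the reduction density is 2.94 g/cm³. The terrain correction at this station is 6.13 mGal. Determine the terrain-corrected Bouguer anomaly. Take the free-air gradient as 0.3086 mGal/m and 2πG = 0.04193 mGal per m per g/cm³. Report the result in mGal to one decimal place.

89.7

Drift-corrected reading = 981808.33 − (0.377) = 981807.953 mGal
Free-air correction = 0.3086 × 1913.0 = 590.35 mGal
Free-air anomaly = 981807.953 − 982078.91 + (590.35) = 319.393 mGal
Bouguer slab correction = 0.04193 × 2.94 × 1913.0 = 235.82 mGal
Simple Bouguer anomaly = 319.393 − (235.82) = 83.573 mGal
Complete Bouguer anomaly = 83.573 + 6.13 = 89.703 mGal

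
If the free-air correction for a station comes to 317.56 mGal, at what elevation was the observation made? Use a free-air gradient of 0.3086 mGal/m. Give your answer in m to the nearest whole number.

h = 317.56 / 0.3086 = 1029.03 m

1029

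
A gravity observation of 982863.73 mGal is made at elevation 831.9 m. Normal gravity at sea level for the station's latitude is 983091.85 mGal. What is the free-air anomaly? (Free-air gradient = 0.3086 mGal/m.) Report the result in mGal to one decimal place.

Free-air correction = 0.3086 × 831.9 = 256.72 mGal
Free-air anomaly = 982863.73 − 983091.85 + (256.72) = 28.60 mGal

28.6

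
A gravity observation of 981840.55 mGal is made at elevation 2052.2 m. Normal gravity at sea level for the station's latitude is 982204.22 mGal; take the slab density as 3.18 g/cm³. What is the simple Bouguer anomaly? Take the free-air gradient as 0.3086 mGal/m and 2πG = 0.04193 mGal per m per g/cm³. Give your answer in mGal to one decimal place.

-4.0

Free-air correction = 0.3086 × 2052.2 = 633.31 mGal
Free-air anomaly = 981840.55 − 982204.22 + (633.31) = 269.64 mGal
Bouguer slab correction = 0.04193 × 3.18 × 2052.2 = 273.64 mGal
Simple Bouguer anomaly = 269.64 − (273.64) = -4.00 mGal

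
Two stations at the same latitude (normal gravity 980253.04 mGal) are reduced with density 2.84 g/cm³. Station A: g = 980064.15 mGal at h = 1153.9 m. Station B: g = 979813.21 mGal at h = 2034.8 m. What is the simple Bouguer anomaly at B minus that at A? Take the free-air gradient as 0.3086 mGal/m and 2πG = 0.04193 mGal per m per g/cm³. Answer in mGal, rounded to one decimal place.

Δg_SB(A) = 980064.15 − 980253.04 + 0.3086×1153.9 − 0.04193×2.84×1153.9 = 29.80 mGal
Δg_SB(B) = 979813.21 − 980253.04 + 0.3086×2034.8 − 0.04193×2.84×2034.8 = -54.20 mGal
Difference = -54.20 − (29.80) = -84.00 mGal

-84.0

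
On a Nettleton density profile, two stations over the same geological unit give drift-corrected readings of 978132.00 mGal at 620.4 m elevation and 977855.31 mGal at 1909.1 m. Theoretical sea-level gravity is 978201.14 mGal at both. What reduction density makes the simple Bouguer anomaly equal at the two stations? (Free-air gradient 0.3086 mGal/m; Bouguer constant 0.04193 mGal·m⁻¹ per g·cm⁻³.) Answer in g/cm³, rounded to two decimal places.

Δg_obs = 977855.31 − 978132.00 = -276.69 mGal over Δh = 1909.1 − 620.4 = 1288.7 m
Equal Bouguer anomalies ⇒ Δg_obs + (0.3086 − 0.04193ρ)·Δh = 0
0.3086 − 0.04193ρ = −Δg_obs/Δh = 0.21470
ρ = (0.3086 − 0.21470) / 0.04193 = 2.24 g/cm³

2.24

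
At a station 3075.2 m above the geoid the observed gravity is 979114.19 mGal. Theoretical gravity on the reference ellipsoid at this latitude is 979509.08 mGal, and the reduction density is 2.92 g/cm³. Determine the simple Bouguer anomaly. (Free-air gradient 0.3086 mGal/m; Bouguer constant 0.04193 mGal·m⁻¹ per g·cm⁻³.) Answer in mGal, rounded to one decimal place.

Free-air correction = 0.3086 × 3075.2 = 949.01 mGal
Free-air anomaly = 979114.19 − 979509.08 + (949.01) = 554.12 mGal
Bouguer slab correction = 0.04193 × 2.92 × 3075.2 = 376.51 mGal
Simple Bouguer anomaly = 554.12 − (376.51) = 177.61 mGal

177.6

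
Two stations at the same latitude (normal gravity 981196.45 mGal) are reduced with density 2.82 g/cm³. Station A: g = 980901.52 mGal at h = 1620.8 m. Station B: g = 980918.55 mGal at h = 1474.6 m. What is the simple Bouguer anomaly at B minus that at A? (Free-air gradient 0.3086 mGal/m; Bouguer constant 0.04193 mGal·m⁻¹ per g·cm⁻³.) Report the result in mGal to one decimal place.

Δg_SB(A) = 980901.52 − 981196.45 + 0.3086×1620.8 − 0.04193×2.82×1620.8 = 13.60 mGal
Δg_SB(B) = 980918.55 − 981196.45 + 0.3086×1474.6 − 0.04193×2.82×1474.6 = 2.80 mGal
Difference = 2.80 − (13.60) = -10.80 mGal

-10.8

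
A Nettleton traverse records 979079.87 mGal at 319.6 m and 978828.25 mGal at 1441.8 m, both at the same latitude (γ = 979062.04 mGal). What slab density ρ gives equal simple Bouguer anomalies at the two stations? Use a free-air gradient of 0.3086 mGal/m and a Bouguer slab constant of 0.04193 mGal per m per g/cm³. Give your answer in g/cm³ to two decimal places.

Δg_obs = 978828.25 − 979079.87 = -251.62 mGal over Δh = 1441.8 − 319.6 = 1122.2 m
Equal Bouguer anomalies ⇒ Δg_obs + (0.3086 − 0.04193ρ)·Δh = 0
0.3086 − 0.04193ρ = −Δg_obs/Δh = 0.22422
ρ = (0.3086 − 0.22422) / 0.04193 = 2.01 g/cm³

2.01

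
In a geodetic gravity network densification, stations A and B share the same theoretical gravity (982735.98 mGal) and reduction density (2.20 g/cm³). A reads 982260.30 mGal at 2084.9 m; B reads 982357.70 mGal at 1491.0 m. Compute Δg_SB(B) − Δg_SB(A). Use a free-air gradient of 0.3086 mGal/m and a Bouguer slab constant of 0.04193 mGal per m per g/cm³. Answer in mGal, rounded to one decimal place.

-31.1

Δg_SB(A) = 982260.30 − 982735.98 + 0.3086×2084.9 − 0.04193×2.20×2084.9 = -24.60 mGal
Δg_SB(B) = 982357.70 − 982735.98 + 0.3086×1491.0 − 0.04193×2.20×1491.0 = -55.70 mGal
Difference = -55.70 − (-24.60) = -31.10 mGal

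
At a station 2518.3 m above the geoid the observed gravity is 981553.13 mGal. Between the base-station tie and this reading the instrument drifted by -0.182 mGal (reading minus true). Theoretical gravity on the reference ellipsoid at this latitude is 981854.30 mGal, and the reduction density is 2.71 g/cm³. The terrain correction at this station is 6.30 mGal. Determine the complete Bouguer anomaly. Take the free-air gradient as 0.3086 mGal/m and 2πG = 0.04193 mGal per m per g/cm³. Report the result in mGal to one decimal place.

196.3

Drift-corrected reading = 981553.13 − (-0.182) = 981553.312 mGal
Free-air correction = 0.3086 × 2518.3 = 777.15 mGal
Free-air anomaly = 981553.312 − 981854.30 + (777.15) = 476.162 mGal
Bouguer slab correction = 0.04193 × 2.71 × 2518.3 = 286.16 mGal
Simple Bouguer anomaly = 476.162 − (286.16) = 190.002 mGal
Complete Bouguer anomaly = 190.002 + 6.30 = 196.302 mGal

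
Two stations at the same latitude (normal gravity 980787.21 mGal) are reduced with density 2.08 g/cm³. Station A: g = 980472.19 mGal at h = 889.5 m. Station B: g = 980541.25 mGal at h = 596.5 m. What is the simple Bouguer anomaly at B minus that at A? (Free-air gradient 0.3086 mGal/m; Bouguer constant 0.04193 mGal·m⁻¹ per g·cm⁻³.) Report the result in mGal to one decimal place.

Δg_SB(A) = 980472.19 − 980787.21 + 0.3086×889.5 − 0.04193×2.08×889.5 = -118.10 mGal
Δg_SB(B) = 980541.25 − 980787.21 + 0.3086×596.5 − 0.04193×2.08×596.5 = -113.90 mGal
Difference = -113.90 − (-118.10) = 4.20 mGal

4.2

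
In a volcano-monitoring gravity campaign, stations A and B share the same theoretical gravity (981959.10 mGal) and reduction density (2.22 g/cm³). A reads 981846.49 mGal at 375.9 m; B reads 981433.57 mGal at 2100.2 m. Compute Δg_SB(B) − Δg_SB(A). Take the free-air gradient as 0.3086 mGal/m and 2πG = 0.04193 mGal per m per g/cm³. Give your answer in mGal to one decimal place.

Δg_SB(A) = 981846.49 − 981959.10 + 0.3086×375.9 − 0.04193×2.22×375.9 = -31.60 mGal
Δg_SB(B) = 981433.57 − 981959.10 + 0.3086×2100.2 − 0.04193×2.22×2100.2 = -72.90 mGal
Difference = -72.90 − (-31.60) = -41.30 mGal

-41.3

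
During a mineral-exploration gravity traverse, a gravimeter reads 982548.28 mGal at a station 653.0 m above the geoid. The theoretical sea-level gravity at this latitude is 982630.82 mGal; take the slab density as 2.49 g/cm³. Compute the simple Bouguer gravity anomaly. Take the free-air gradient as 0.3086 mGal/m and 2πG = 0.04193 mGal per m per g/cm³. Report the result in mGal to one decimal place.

Free-air correction = 0.3086 × 653.0 = 201.52 mGal
Free-air anomaly = 982548.28 − 982630.82 + (201.52) = 118.98 mGal
Bouguer slab correction = 0.04193 × 2.49 × 653.0 = 68.18 mGal
Simple Bouguer anomaly = 118.98 − (68.18) = 50.80 mGal

50.8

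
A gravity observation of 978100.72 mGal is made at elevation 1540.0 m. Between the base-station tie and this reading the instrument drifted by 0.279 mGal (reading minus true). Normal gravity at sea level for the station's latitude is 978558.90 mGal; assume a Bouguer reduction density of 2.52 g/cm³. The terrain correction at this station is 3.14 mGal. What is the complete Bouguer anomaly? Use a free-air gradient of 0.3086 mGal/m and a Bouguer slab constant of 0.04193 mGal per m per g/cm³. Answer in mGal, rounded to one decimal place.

Drift-corrected reading = 978100.72 − (0.279) = 978100.441 mGal
Free-air correction = 0.3086 × 1540.0 = 475.24 mGal
Free-air anomaly = 978100.441 − 978558.90 + (475.24) = 16.781 mGal
Bouguer slab correction = 0.04193 × 2.52 × 1540.0 = 162.72 mGal
Simple Bouguer anomaly = 16.781 − (162.72) = -145.939 mGal
Complete Bouguer anomaly = -145.939 + 3.14 = -142.799 mGal

-142.8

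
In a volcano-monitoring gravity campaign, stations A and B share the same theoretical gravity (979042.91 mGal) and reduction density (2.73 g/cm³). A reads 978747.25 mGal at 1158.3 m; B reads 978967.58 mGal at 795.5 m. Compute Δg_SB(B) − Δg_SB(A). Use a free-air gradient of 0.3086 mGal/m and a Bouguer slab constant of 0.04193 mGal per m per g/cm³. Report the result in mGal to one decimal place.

149.9

Δg_SB(A) = 978747.25 − 979042.91 + 0.3086×1158.3 − 0.04193×2.73×1158.3 = -70.80 mGal
Δg_SB(B) = 978967.58 − 979042.91 + 0.3086×795.5 − 0.04193×2.73×795.5 = 79.10 mGal
Difference = 79.10 − (-70.80) = 149.90 mGal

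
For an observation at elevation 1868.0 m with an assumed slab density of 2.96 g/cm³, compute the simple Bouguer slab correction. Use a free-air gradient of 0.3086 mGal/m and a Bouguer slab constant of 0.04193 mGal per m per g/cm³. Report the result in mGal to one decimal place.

Bouguer slab correction = 0.04193 × 2.96 × 1868.0 = 231.8 mGal

231.8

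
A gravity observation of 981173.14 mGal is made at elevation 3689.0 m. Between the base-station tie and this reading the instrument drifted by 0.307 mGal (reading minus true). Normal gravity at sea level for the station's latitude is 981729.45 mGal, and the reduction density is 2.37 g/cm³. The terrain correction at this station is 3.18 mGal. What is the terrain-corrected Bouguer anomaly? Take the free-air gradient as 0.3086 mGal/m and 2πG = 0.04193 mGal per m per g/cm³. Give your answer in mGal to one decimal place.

218.4

Drift-corrected reading = 981173.14 − (0.307) = 981172.833 mGal
Free-air correction = 0.3086 × 3689.0 = 1138.43 mGal
Free-air anomaly = 981172.833 − 981729.45 + (1138.43) = 581.813 mGal
Bouguer slab correction = 0.04193 × 2.37 × 3689.0 = 366.59 mGal
Simple Bouguer anomaly = 581.813 − (366.59) = 215.223 mGal
Complete Bouguer anomaly = 215.223 + 3.18 = 218.403 mGal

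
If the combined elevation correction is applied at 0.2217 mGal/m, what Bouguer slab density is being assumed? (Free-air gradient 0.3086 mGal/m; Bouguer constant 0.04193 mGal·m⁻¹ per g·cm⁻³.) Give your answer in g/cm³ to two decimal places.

0.2217 = 0.3086 − 0.04193 × ρ
ρ = (0.3086 − 0.2217) / 0.04193 = 2.07 g/cm³

2.07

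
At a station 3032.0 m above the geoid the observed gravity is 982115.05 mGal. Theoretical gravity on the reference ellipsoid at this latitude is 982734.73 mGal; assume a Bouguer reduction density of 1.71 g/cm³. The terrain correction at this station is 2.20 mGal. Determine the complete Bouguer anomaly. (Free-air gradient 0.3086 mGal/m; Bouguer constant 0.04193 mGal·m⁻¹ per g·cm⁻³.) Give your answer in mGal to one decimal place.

Free-air correction = 0.3086 × 3032.0 = 935.68 mGal
Free-air anomaly = 982115.05 − 982734.73 + (935.68) = 316.00 mGal
Bouguer slab correction = 0.04193 × 1.71 × 3032.0 = 217.40 mGal
Simple Bouguer anomaly = 316.00 − (217.40) = 98.60 mGal
Complete Bouguer anomaly = 98.60 + 2.20 = 100.80 mGal

100.8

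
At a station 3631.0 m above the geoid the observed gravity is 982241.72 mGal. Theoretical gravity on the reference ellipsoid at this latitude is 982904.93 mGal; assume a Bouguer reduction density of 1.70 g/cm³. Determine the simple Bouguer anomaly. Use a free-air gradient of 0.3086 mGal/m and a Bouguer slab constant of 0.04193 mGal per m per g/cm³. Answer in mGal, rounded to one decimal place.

Free-air correction = 0.3086 × 3631.0 = 1120.53 mGal
Free-air anomaly = 982241.72 − 982904.93 + (1120.53) = 457.32 mGal
Bouguer slab correction = 0.04193 × 1.70 × 3631.0 = 258.82 mGal
Simple Bouguer anomaly = 457.32 − (258.82) = 198.50 mGal

198.5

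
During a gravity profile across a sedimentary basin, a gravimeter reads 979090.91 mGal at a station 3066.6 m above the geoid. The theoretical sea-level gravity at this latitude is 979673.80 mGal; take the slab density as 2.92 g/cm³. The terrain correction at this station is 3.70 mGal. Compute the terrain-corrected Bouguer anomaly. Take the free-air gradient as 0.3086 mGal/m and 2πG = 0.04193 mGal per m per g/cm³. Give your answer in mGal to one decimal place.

Free-air correction = 0.3086 × 3066.6 = 946.35 mGal
Free-air anomaly = 979090.91 − 979673.80 + (946.35) = 363.46 mGal
Bouguer slab correction = 0.04193 × 2.92 × 3066.6 = 375.46 mGal
Simple Bouguer anomaly = 363.46 − (375.46) = -12.00 mGal
Complete Bouguer anomaly = -12.00 + 3.70 = -8.30 mGal

-8.3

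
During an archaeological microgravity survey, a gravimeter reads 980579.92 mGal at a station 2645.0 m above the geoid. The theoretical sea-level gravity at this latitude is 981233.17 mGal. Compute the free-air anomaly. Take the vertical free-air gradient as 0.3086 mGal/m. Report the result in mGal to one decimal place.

163.0

Free-air correction = 0.3086 × 2645.0 = 816.25 mGal
Free-air anomaly = 980579.92 − 981233.17 + (816.25) = 163.00 mGal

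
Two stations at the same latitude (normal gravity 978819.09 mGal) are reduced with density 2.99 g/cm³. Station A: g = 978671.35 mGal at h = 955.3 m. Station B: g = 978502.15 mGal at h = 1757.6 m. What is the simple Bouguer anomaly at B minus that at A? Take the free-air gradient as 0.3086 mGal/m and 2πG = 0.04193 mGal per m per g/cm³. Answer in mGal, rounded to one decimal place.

-22.2

Δg_SB(A) = 978671.35 − 978819.09 + 0.3086×955.3 − 0.04193×2.99×955.3 = 27.30 mGal
Δg_SB(B) = 978502.15 − 978819.09 + 0.3086×1757.6 − 0.04193×2.99×1757.6 = 5.10 mGal
Difference = 5.10 − (27.30) = -22.20 mGal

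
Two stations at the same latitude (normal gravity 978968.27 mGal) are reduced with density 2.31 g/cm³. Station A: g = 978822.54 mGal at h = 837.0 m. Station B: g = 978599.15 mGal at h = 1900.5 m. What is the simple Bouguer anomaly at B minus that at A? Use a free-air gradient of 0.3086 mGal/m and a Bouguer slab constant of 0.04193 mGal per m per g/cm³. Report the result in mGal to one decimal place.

Δg_SB(A) = 978822.54 − 978968.27 + 0.3086×837.0 − 0.04193×2.31×837.0 = 31.50 mGal
Δg_SB(B) = 978599.15 − 978968.27 + 0.3086×1900.5 − 0.04193×2.31×1900.5 = 33.30 mGal
Difference = 33.30 − (31.50) = 1.80 mGal

1.8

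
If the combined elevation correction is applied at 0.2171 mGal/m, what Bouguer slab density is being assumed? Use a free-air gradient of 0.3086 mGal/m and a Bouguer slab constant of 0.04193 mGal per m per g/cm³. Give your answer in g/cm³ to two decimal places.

0.2171 = 0.3086 − 0.04193 × ρ
ρ = (0.3086 − 0.2171) / 0.04193 = 2.18 g/cm³

2.18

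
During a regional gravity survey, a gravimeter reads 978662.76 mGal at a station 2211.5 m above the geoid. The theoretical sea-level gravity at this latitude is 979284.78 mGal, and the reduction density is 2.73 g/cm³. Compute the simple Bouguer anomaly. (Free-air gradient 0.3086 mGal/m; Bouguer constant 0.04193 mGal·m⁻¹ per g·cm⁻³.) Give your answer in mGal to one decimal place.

Free-air correction = 0.3086 × 2211.5 = 682.47 mGal
Free-air anomaly = 978662.76 − 979284.78 + (682.47) = 60.45 mGal
Bouguer slab correction = 0.04193 × 2.73 × 2211.5 = 253.15 mGal
Simple Bouguer anomaly = 60.45 − (253.15) = -192.70 mGal

-192.7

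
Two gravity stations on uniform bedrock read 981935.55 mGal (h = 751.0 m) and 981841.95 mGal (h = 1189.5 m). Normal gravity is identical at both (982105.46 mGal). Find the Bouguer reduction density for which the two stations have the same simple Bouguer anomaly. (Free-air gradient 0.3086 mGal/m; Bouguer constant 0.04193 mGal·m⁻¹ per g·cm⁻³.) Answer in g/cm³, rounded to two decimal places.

Δg_obs = 981841.95 − 981935.55 = -93.60 mGal over Δh = 1189.5 − 751.0 = 438.5 m
Equal Bouguer anomalies ⇒ Δg_obs + (0.3086 − 0.04193ρ)·Δh = 0
0.3086 − 0.04193ρ = −Δg_obs/Δh = 0.21345
ρ = (0.3086 − 0.21345) / 0.04193 = 2.27 g/cm³

2.27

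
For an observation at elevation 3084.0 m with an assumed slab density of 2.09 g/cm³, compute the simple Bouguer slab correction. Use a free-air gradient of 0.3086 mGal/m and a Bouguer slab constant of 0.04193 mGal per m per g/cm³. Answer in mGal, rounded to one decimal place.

270.3

Bouguer slab correction = 0.04193 × 2.09 × 3084.0 = 270.3 mGal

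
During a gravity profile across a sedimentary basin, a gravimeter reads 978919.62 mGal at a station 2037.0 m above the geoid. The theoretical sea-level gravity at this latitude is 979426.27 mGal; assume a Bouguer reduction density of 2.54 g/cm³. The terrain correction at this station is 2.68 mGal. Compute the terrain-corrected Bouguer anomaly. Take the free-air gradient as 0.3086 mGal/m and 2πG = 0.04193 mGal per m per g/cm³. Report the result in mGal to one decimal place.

-92.3

Free-air correction = 0.3086 × 2037.0 = 628.62 mGal
Free-air anomaly = 978919.62 − 979426.27 + (628.62) = 121.97 mGal
Bouguer slab correction = 0.04193 × 2.54 × 2037.0 = 216.94 mGal
Simple Bouguer anomaly = 121.97 − (216.94) = -94.97 mGal
Complete Bouguer anomaly = -94.97 + 2.68 = -92.29 mGal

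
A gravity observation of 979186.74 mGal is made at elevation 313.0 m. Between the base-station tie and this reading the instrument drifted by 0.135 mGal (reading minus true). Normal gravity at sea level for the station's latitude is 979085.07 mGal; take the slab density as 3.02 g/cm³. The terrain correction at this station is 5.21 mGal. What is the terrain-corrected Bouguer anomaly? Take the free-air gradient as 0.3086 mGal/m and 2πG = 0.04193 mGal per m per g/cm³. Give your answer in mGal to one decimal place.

Drift-corrected reading = 979186.74 − (0.135) = 979186.605 mGal
Free-air correction = 0.3086 × 313.0 = 96.59 mGal
Free-air anomaly = 979186.605 − 979085.07 + (96.59) = 198.125 mGal
Bouguer slab correction = 0.04193 × 3.02 × 313.0 = 39.63 mGal
Simple Bouguer anomaly = 198.125 − (39.63) = 158.495 mGal
Complete Bouguer anomaly = 158.495 + 5.21 = 163.705 mGal

163.7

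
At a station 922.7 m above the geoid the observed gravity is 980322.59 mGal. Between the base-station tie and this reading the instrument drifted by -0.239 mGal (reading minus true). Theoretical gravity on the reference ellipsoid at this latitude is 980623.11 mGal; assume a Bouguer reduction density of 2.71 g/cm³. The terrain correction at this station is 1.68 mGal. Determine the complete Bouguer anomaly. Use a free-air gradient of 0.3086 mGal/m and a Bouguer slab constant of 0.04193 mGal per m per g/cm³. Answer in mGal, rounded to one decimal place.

Drift-corrected reading = 980322.59 − (-0.239) = 980322.829 mGal
Free-air correction = 0.3086 × 922.7 = 284.75 mGal
Free-air anomaly = 980322.829 − 980623.11 + (284.75) = -15.531 mGal
Bouguer slab correction = 0.04193 × 2.71 × 922.7 = 104.85 mGal
Simple Bouguer anomaly = -15.531 − (104.85) = -120.381 mGal
Complete Bouguer anomaly = -120.381 + 1.68 = -118.701 mGal

-118.7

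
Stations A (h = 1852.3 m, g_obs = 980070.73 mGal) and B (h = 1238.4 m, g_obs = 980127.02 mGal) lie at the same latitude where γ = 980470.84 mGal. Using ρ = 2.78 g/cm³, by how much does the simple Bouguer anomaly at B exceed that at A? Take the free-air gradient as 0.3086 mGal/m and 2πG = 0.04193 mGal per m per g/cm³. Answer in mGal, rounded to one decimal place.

-61.6

Δg_SB(A) = 980070.73 − 980470.84 + 0.3086×1852.3 − 0.04193×2.78×1852.3 = -44.40 mGal
Δg_SB(B) = 980127.02 − 980470.84 + 0.3086×1238.4 − 0.04193×2.78×1238.4 = -106.00 mGal
Difference = -106.00 − (-44.40) = -61.60 mGal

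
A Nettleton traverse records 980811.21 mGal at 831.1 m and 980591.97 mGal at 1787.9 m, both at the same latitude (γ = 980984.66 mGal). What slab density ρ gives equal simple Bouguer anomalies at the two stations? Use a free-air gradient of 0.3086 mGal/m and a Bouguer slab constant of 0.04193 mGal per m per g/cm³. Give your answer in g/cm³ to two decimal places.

Δg_obs = 980591.97 − 980811.21 = -219.24 mGal over Δh = 1787.9 − 831.1 = 956.8 m
Equal Bouguer anomalies ⇒ Δg_obs + (0.3086 − 0.04193ρ)·Δh = 0
0.3086 − 0.04193ρ = −Δg_obs/Δh = 0.22914
ρ = (0.3086 − 0.22914) / 0.04193 = 1.90 g/cm³

1.90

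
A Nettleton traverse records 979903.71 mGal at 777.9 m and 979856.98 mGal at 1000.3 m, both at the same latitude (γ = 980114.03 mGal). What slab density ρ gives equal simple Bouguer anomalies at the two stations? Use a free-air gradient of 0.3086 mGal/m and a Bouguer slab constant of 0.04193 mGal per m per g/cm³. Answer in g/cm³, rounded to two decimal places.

2.35

Δg_obs = 979856.98 − 979903.71 = -46.73 mGal over Δh = 1000.3 − 777.9 = 222.4 m
Equal Bouguer anomalies ⇒ Δg_obs + (0.3086 − 0.04193ρ)·Δh = 0
0.3086 − 0.04193ρ = −Δg_obs/Δh = 0.21012
ρ = (0.3086 − 0.21012) / 0.04193 = 2.35 g/cm³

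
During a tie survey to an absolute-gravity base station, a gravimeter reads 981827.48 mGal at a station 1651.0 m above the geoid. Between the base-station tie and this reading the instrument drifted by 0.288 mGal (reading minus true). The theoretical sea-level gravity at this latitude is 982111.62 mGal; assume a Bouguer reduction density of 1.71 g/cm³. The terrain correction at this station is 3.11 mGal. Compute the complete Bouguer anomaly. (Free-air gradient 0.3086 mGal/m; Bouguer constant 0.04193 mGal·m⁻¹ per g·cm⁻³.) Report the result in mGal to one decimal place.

Drift-corrected reading = 981827.48 − (0.288) = 981827.192 mGal
Free-air correction = 0.3086 × 1651.0 = 509.50 mGal
Free-air anomaly = 981827.192 − 982111.62 + (509.50) = 225.072 mGal
Bouguer slab correction = 0.04193 × 1.71 × 1651.0 = 118.38 mGal
Simple Bouguer anomaly = 225.072 − (118.38) = 106.692 mGal
Complete Bouguer anomaly = 106.692 + 3.11 = 109.802 mGal

109.8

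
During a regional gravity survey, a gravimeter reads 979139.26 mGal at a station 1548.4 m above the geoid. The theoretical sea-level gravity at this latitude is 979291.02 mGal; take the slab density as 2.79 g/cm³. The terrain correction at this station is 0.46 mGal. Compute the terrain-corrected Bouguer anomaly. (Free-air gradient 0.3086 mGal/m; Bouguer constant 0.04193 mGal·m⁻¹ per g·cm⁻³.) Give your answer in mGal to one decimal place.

Free-air correction = 0.3086 × 1548.4 = 477.84 mGal
Free-air anomaly = 979139.26 − 979291.02 + (477.84) = 326.08 mGal
Bouguer slab correction = 0.04193 × 2.79 × 1548.4 = 181.14 mGal
Simple Bouguer anomaly = 326.08 − (181.14) = 144.94 mGal
Complete Bouguer anomaly = 144.94 + 0.46 = 145.40 mGal

145.4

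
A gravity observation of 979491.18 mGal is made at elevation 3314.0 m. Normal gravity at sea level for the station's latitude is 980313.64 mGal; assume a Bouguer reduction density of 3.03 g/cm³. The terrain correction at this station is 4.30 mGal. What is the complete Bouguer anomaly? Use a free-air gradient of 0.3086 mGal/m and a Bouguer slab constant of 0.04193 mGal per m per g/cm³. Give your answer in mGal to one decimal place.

Free-air correction = 0.3086 × 3314.0 = 1022.70 mGal
Free-air anomaly = 979491.18 − 980313.64 + (1022.70) = 200.24 mGal
Bouguer slab correction = 0.04193 × 3.03 × 3314.0 = 421.04 mGal
Simple Bouguer anomaly = 200.24 − (421.04) = -220.80 mGal
Complete Bouguer anomaly = -220.80 + 4.30 = -216.50 mGal

-216.5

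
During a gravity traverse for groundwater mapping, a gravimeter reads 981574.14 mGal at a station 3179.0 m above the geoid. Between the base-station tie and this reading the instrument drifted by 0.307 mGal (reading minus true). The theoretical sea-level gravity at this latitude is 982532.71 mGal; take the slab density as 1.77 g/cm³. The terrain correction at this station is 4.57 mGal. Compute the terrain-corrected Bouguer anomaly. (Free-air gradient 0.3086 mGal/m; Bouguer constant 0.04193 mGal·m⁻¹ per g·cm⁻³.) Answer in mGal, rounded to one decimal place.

Drift-corrected reading = 981574.14 − (0.307) = 981573.833 mGal
Free-air correction = 0.3086 × 3179.0 = 981.04 mGal
Free-air anomaly = 981573.833 − 982532.71 + (981.04) = 22.163 mGal
Bouguer slab correction = 0.04193 × 1.77 × 3179.0 = 235.93 mGal
Simple Bouguer anomaly = 22.163 − (235.93) = -213.767 mGal
Complete Bouguer anomaly = -213.767 + 4.57 = -209.197 mGal

-209.2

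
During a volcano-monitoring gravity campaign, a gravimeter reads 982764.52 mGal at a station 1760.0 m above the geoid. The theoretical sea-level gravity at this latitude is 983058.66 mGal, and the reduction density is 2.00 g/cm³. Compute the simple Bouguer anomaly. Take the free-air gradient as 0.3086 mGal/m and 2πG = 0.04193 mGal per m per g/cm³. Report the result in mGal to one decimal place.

101.4

Free-air correction = 0.3086 × 1760.0 = 543.14 mGal
Free-air anomaly = 982764.52 − 983058.66 + (543.14) = 249.00 mGal
Bouguer slab correction = 0.04193 × 2.00 × 1760.0 = 147.59 mGal
Simple Bouguer anomaly = 249.00 − (147.59) = 101.41 mGal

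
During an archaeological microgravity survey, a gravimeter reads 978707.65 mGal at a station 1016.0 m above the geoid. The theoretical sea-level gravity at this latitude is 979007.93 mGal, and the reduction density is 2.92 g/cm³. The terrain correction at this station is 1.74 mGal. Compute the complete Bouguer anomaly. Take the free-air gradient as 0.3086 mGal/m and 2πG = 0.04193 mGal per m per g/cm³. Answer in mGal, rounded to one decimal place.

-109.4

Free-air correction = 0.3086 × 1016.0 = 313.54 mGal
Free-air anomaly = 978707.65 − 979007.93 + (313.54) = 13.26 mGal
Bouguer slab correction = 0.04193 × 2.92 × 1016.0 = 124.39 mGal
Simple Bouguer anomaly = 13.26 − (124.39) = -111.13 mGal
Complete Bouguer anomaly = -111.13 + 1.74 = -109.39 mGal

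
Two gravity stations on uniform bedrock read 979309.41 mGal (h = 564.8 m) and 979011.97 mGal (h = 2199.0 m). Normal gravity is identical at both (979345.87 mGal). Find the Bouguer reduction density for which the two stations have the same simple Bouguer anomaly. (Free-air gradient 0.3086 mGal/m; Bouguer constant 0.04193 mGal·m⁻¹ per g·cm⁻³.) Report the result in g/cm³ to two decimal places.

3.02

Δg_obs = 979011.97 − 979309.41 = -297.44 mGal over Δh = 2199.0 − 564.8 = 1634.2 m
Equal Bouguer anomalies ⇒ Δg_obs + (0.3086 − 0.04193ρ)·Δh = 0
0.3086 − 0.04193ρ = −Δg_obs/Δh = 0.18201
ρ = (0.3086 − 0.18201) / 0.04193 = 3.02 g/cm³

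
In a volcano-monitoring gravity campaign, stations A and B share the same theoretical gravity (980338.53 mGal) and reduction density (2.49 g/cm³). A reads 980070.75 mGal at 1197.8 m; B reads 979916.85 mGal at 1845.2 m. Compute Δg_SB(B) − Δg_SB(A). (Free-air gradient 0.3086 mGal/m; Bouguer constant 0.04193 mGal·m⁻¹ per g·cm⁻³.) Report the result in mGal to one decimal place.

-21.7

Δg_SB(A) = 980070.75 − 980338.53 + 0.3086×1197.8 − 0.04193×2.49×1197.8 = -23.20 mGal
Δg_SB(B) = 979916.85 − 980338.53 + 0.3086×1845.2 − 0.04193×2.49×1845.2 = -44.90 mGal
Difference = -44.90 − (-23.20) = -21.70 mGal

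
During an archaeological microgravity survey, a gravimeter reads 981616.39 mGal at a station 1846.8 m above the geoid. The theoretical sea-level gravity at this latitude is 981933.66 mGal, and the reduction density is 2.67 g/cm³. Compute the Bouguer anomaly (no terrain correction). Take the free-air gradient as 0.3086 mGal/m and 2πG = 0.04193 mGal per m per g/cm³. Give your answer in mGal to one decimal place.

Free-air correction = 0.3086 × 1846.8 = 569.92 mGal
Free-air anomaly = 981616.39 − 981933.66 + (569.92) = 252.65 mGal
Bouguer slab correction = 0.04193 × 2.67 × 1846.8 = 206.75 mGal
Simple Bouguer anomaly = 252.65 − (206.75) = 45.90 mGal

45.9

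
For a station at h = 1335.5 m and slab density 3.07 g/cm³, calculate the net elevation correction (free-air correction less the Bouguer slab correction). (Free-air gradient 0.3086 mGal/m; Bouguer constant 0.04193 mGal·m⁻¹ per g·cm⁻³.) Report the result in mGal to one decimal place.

Combined gradient = 0.3086 − 0.04193 × 3.07 = 0.1798749 mGal/m
Combined elevation correction = 0.1798749 × 1335.5 = 240.2 mGal

240.2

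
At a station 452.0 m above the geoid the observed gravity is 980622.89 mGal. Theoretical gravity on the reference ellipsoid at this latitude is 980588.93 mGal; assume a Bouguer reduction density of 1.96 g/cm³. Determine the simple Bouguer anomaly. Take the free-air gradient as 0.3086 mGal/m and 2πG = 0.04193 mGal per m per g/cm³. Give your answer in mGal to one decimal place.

136.3

Free-air correction = 0.3086 × 452.0 = 139.49 mGal
Free-air anomaly = 980622.89 − 980588.93 + (139.49) = 173.45 mGal
Bouguer slab correction = 0.04193 × 1.96 × 452.0 = 37.15 mGal
Simple Bouguer anomaly = 173.45 − (37.15) = 136.30 mGal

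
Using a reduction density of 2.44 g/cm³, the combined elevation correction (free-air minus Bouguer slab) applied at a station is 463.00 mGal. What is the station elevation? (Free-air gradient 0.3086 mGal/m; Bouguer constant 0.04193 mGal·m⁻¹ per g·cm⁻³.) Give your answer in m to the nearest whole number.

2244

Combined gradient = 0.3086 − 0.04193 × 2.44 = 0.2062908 mGal/m
h = 463.00 / 0.2062908 = 2244.40 m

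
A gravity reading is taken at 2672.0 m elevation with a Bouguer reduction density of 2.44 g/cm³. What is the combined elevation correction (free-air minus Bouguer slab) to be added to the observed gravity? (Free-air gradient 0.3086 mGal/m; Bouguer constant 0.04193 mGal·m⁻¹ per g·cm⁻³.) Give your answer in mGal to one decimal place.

551.2

Combined gradient = 0.3086 − 0.04193 × 2.44 = 0.2062908 mGal/m
Combined elevation correction = 0.2062908 × 2672.0 = 551.2 mGal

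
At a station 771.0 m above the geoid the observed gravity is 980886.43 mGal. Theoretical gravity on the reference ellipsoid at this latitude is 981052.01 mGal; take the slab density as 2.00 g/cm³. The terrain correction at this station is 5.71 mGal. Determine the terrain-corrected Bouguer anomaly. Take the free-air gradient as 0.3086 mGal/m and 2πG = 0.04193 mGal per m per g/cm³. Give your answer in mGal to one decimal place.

13.4

Free-air correction = 0.3086 × 771.0 = 237.93 mGal
Free-air anomaly = 980886.43 − 981052.01 + (237.93) = 72.35 mGal
Bouguer slab correction = 0.04193 × 2.00 × 771.0 = 64.66 mGal
Simple Bouguer anomaly = 72.35 − (64.66) = 7.69 mGal
Complete Bouguer anomaly = 7.69 + 5.71 = 13.40 mGal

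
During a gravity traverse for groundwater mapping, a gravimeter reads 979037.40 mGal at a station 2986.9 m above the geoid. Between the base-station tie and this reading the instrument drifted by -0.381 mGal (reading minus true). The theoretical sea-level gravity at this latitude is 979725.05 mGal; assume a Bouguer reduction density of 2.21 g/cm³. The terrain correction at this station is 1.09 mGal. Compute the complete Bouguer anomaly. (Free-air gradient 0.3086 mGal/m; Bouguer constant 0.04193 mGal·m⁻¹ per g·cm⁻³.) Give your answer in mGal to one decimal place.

Drift-corrected reading = 979037.40 − (-0.381) = 979037.781 mGal
Free-air correction = 0.3086 × 2986.9 = 921.76 mGal
Free-air anomaly = 979037.781 − 979725.05 + (921.76) = 234.491 mGal
Bouguer slab correction = 0.04193 × 2.21 × 2986.9 = 276.78 mGal
Simple Bouguer anomaly = 234.491 − (276.78) = -42.289 mGal
Complete Bouguer anomaly = -42.289 + 1.09 = -41.199 mGal

-41.2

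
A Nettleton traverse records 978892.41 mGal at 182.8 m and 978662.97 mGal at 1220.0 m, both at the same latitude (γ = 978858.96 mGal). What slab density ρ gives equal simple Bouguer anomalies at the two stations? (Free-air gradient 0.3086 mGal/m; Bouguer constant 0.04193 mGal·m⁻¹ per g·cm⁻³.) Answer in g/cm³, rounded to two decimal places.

Δg_obs = 978662.97 − 978892.41 = -229.44 mGal over Δh = 1220.0 − 182.8 = 1037.2 m
Equal Bouguer anomalies ⇒ Δg_obs + (0.3086 − 0.04193ρ)·Δh = 0
0.3086 − 0.04193ρ = −Δg_obs/Δh = 0.22121
ρ = (0.3086 − 0.22121) / 0.04193 = 2.08 g/cm³

2.08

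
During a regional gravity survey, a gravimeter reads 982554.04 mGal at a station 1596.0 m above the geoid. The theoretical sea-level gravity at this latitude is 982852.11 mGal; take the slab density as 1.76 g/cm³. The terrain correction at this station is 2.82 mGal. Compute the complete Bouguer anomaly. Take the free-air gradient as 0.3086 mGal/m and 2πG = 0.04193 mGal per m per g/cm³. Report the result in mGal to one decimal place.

Free-air correction = 0.3086 × 1596.0 = 492.53 mGal
Free-air anomaly = 982554.04 − 982852.11 + (492.53) = 194.46 mGal
Bouguer slab correction = 0.04193 × 1.76 × 1596.0 = 117.78 mGal
Simple Bouguer anomaly = 194.46 − (117.78) = 76.68 mGal
Complete Bouguer anomaly = 76.68 + 2.82 = 79.50 mGal

79.5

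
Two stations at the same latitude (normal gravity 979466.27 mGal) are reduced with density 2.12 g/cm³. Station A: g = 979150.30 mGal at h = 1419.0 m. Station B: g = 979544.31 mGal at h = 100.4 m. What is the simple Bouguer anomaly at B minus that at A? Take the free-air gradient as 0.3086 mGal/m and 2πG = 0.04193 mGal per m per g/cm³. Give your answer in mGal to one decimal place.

104.3

Δg_SB(A) = 979150.30 − 979466.27 + 0.3086×1419.0 − 0.04193×2.12×1419.0 = -4.20 mGal
Δg_SB(B) = 979544.31 − 979466.27 + 0.3086×100.4 − 0.04193×2.12×100.4 = 100.10 mGal
Difference = 100.10 − (-4.20) = 104.30 mGal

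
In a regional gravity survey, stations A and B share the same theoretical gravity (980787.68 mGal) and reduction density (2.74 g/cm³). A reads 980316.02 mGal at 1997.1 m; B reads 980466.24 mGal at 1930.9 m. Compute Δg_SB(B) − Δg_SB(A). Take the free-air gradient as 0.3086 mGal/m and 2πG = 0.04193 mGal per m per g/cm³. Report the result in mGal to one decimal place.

137.4

Δg_SB(A) = 980316.02 − 980787.68 + 0.3086×1997.1 − 0.04193×2.74×1997.1 = -84.80 mGal
Δg_SB(B) = 980466.24 − 980787.68 + 0.3086×1930.9 − 0.04193×2.74×1930.9 = 52.60 mGal
Difference = 52.60 − (-84.80) = 137.40 mGal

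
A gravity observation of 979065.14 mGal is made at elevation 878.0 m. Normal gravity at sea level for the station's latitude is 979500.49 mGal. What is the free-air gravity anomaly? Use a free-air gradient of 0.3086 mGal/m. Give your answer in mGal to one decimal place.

-164.4

Free-air correction = 0.3086 × 878.0 = 270.95 mGal
Free-air anomaly = 979065.14 − 979500.49 + (270.95) = -164.40 mGal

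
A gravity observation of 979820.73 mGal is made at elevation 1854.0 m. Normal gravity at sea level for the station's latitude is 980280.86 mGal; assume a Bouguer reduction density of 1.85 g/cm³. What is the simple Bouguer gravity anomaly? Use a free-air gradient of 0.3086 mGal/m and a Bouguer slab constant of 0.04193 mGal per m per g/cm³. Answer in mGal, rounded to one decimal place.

-31.8

Free-air correction = 0.3086 × 1854.0 = 572.14 mGal
Free-air anomaly = 979820.73 − 980280.86 + (572.14) = 112.01 mGal
Bouguer slab correction = 0.04193 × 1.85 × 1854.0 = 143.82 mGal
Simple Bouguer anomaly = 112.01 − (143.82) = -31.81 mGal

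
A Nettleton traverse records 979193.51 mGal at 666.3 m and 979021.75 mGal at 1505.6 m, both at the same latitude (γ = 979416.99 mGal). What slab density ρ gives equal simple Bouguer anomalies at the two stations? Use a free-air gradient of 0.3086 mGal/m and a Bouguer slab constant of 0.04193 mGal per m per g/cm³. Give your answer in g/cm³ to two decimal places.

2.48

Δg_obs = 979021.75 − 979193.51 = -171.76 mGal over Δh = 1505.6 − 666.3 = 839.3 m
Equal Bouguer anomalies ⇒ Δg_obs + (0.3086 − 0.04193ρ)·Δh = 0
0.3086 − 0.04193ρ = −Δg_obs/Δh = 0.20465
ρ = (0.3086 − 0.20465) / 0.04193 = 2.48 g/cm³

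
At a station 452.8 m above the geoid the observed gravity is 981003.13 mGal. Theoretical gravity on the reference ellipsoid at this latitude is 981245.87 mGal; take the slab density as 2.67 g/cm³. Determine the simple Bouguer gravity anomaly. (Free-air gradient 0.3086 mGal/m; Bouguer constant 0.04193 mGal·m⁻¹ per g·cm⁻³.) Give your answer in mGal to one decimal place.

Free-air correction = 0.3086 × 452.8 = 139.73 mGal
Free-air anomaly = 981003.13 − 981245.87 + (139.73) = -103.01 mGal
Bouguer slab correction = 0.04193 × 2.67 × 452.8 = 50.69 mGal
Simple Bouguer anomaly = -103.01 − (50.69) = -153.70 mGal

-153.7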